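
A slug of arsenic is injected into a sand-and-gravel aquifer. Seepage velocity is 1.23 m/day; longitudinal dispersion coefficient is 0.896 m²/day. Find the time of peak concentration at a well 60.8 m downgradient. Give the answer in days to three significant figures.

48.8 days

For the 1D instantaneous-source solution, setting ∂C/∂t = 0 at fixed x gives v²t² + 2Dt − x² = 0, so t = (√(D² + v²x²) − D)/v².
√(D² + v²x²) = √(0.896² + 1.23² × 60.8²) = 74.79; v² = 1.5129.
t = (74.79 − 0.896)/1.5129 = 48.8 days (vs. the pure-advection estimate x/v = 49.4 d).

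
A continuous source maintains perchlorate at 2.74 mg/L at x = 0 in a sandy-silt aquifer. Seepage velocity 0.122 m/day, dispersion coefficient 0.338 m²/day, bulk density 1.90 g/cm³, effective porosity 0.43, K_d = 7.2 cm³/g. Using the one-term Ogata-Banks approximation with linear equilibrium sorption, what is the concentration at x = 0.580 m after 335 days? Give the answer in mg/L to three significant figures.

Retardation factor R = 1 + ρ_b·K_d/n = 1 + 1.90 × 7.2/0.43 = 32.81.
Sorption retards both mechanisms: v_R = v/R = 0.003718 m/day, D_R = D/R = 0.01030 m²/day.
v_R·t = 0.003718 × 335 = 1.24553 m; 2√(D_R t) = 3.715 m; argument = (0.580 − 1.24553)/3.715 = -0.1791.
C = C₀ × ½·erfc(-0.1791) = 2.74 × 0.6000 = 1.64 mg/L.

1.64 mg/L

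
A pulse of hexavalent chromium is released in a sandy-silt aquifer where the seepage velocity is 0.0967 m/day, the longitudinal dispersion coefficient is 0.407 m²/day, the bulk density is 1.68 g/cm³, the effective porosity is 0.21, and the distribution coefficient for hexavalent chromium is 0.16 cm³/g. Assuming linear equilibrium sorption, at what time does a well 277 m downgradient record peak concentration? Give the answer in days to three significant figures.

6430 days

Retardation factor R = 1 + ρ_b·K_d/n = 1 + 1.68 × 0.16/0.21 = 2.280.
Sorption retards both mechanisms: v_R = v/R = 0.04241 m/day, D_R = D/R = 0.1785 m²/day.
Peak time from v_R²t² + 2D_R t − x² = 0: t = (√(D_R² + v_R²x²) − D_R)/v_R².
√(D_R² + v_R²x²) = √(0.1785² + 0.04241² × 277²) = 11.75; v_R² = 0.001799.
t = (11.75 − 0.1785)/0.001799 = 6430 days.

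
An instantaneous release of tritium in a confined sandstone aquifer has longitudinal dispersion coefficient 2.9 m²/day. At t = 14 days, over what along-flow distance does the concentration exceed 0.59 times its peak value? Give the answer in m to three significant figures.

The plume is Gaussian with σ = √(2Dt) = √(2 × 2.9 × 14) = 9.011 m.
C/C_peak = exp(−Δx²/(2σ²)) = 0.59 ⇒ Δx = σ·√(−2 ln 0.59) = 9.011 × 1.027 = 9.254 m.
Width = 2Δx = 18.5 m.

18.5 m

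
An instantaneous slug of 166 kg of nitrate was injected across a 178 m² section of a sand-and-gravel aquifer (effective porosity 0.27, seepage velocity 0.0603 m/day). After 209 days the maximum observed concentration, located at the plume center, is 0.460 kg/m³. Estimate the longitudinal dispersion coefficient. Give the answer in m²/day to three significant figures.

At the plume center C_max = M/(n_e·A·√(4πDt)), so D = M²/(4πt·(n_e·A·C_max)²).
n_e·A·C_max = 0.27 × 178 × 0.460 = 22.11 kg/m.
D = 166²/(4π × 209 × 22.11²) = 0.0215 m²/day.

0.0215 m²/day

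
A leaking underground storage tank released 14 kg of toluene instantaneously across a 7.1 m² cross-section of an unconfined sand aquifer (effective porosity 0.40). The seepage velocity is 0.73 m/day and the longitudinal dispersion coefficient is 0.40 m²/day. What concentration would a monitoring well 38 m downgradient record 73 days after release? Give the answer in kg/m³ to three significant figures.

0.0348 kg/m³

For an instantaneous plane source, C(x,t) = M/(n_e·A·√(4πDt)) · exp(−(x−vt)²/(4Dt)), with n_e·A the pore (flow) area.
Plume center vt = 0.73 × 73 = 53.29 m, so the well at 38 m is 15.29 m upgradient of the peak.
√(4πDt) = 19.16 m, giving peak height M/(n_e·A·√(4πDt)) = 14/(0.40 × 7.1 × 19.16) = 0.2573 kg/m³.
(x−vt)²/(4Dt) = (-15.29)²/(4 × 0.40 × 73) = 2.002; exp(−2.002) = 0.1351.
C = 0.2573 × 0.1351 = 0.0348 kg/m³.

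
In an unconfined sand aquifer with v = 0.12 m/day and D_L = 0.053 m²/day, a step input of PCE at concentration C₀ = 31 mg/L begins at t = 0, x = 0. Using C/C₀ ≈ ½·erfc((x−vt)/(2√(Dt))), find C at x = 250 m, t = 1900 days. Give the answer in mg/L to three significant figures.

1.88 mg/L

For a continuous step input, C/C₀ ≈ ½·erfc((x−vt)/(2√(Dt))).
vt = 0.12 × 1900 = 228 m and 2√(Dt) = 2√(0.053 × 1900) = 20.07 m.
Argument (x−vt)/(2√(Dt)) = (250 − 228)/20.07 = 1.096; ½·erfc(1.096) = 0.06057.
C = 31 × 0.06057 = 1.88 mg/L.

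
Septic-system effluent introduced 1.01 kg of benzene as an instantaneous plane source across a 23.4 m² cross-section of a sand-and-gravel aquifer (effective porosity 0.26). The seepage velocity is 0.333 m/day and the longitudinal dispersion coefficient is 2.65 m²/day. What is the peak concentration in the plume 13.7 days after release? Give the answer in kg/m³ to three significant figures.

0.00777 kg/m³

The peak of an instantaneous 1D plume sits at x = vt; there the Gaussian factor is 1 and C_max = M/(n_e·A·√(4πDt)), where n_e·A is the pore area the mass is dissolved in.
√(4πDt) = √(4π × 2.65 × 13.7) = 21.36 m, so C_max = 1.01/(0.26 × 23.4 × 21.36) = 0.00777 kg/m³.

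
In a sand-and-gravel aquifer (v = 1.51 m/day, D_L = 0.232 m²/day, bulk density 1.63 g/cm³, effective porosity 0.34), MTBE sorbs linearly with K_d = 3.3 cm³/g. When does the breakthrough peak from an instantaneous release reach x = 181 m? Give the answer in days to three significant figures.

Retardation factor R = 1 + ρ_b·K_d/n = 1 + 1.63 × 3.3/0.34 = 16.82.
Sorption retards both mechanisms: v_R = v/R = 0.08977 m/day, D_R = D/R = 0.01379 m²/day.
Peak time from v_R²t² + 2D_R t − x² = 0: t = (√(D_R² + v_R²x²) − D_R)/v_R².
√(D_R² + v_R²x²) = √(0.01379² + 0.08977² × 181²) = 16.25; v_R² = 0.008059.
t = (16.25 − 0.01379)/0.008059 = 2010 days.

2010 days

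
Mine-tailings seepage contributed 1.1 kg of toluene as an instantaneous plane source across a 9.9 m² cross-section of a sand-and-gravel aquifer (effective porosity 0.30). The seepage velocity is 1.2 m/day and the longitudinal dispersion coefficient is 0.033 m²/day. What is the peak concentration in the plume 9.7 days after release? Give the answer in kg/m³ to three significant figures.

0.185 kg/m³

The peak of an instantaneous 1D plume sits at x = vt; there the Gaussian factor is 1 and C_max = M/(n_e·A·√(4πDt)), where n_e·A is the pore area the mass is dissolved in.
√(4πDt) = √(4π × 0.033 × 9.7) = 2.006 m, so C_max = 1.1/(0.30 × 9.9 × 2.006) = 0.185 kg/m³.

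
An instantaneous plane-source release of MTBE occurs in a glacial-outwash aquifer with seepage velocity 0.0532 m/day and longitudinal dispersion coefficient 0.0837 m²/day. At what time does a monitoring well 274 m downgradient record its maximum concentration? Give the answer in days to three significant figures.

For the 1D instantaneous-source solution, setting ∂C/∂t = 0 at fixed x gives v²t² + 2Dt − x² = 0, so t = (√(D² + v²x²) − D)/v².
√(D² + v²x²) = √(0.0837² + 0.0532² × 274²) = 14.58; v² = 0.00283024.
t = (14.58 − 0.0837)/0.00283024 = 5120 days (vs. the pure-advection estimate x/v = 5150 d).

5120 days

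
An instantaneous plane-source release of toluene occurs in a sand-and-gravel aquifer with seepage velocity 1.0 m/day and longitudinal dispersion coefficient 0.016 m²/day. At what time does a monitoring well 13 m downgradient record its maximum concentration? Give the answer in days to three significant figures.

For the 1D instantaneous-source solution, setting ∂C/∂t = 0 at fixed x gives v²t² + 2Dt − x² = 0, so t = (√(D² + v²x²) − D)/v².
√(D² + v²x²) = √(0.016² + 1.0² × 13²) = 13.00; v² = 1.
t = (13.00 − 0.016)/1 = 13.0 days (vs. the pure-advection estimate x/v = 13.0 d).

13.0 days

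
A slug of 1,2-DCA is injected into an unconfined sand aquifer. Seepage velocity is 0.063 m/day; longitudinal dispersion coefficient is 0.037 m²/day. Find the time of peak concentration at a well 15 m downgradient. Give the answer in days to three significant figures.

229 days

For the 1D instantaneous-source solution, setting ∂C/∂t = 0 at fixed x gives v²t² + 2Dt − x² = 0, so t = (√(D² + v²x²) − D)/v².
√(D² + v²x²) = √(0.037² + 0.063² × 15²) = 0.9457; v² = 0.003969.
t = (0.9457 − 0.037)/0.003969 = 229 days (vs. the pure-advection estimate x/v = 238 d).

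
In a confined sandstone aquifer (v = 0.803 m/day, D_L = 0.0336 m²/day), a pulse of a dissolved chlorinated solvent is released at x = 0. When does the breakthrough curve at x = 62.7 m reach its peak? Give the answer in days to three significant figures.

78.0 days

For the 1D instantaneous-source solution, setting ∂C/∂t = 0 at fixed x gives v²t² + 2Dt − x² = 0, so t = (√(D² + v²x²) − D)/v².
√(D² + v²x²) = √(0.0336² + 0.803² × 62.7²) = 50.35; v² = 0.644809.
t = (50.35 − 0.0336)/0.644809 = 78.0 days (vs. the pure-advection estimate x/v = 78.1 d).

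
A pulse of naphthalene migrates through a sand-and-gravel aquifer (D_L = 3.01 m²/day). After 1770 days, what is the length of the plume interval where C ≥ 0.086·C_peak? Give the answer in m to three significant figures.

457 m

The plume is Gaussian with σ = √(2Dt) = √(2 × 3.01 × 1770) = 103.2 m.
C/C_peak = exp(−Δx²/(2σ²)) = 0.086 ⇒ Δx = σ·√(−2 ln 0.086) = 103.2 × 2.215 = 228.6 m.
Width = 2Δx = 457 m.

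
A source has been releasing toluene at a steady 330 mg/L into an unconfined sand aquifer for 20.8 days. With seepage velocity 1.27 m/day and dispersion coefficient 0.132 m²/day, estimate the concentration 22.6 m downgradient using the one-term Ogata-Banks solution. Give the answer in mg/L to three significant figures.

For a continuous step input, C/C₀ ≈ ½·erfc((x−vt)/(2√(Dt))).
vt = 1.27 × 20.8 = 26.416 m and 2√(Dt) = 2√(0.132 × 20.8) = 3.314 m.
Argument (x−vt)/(2√(Dt)) = (22.6 − 26.416)/3.314 = -1.151; ½·erfc(-1.151) = 0.9482.
C = 330 × 0.9482 = 313 mg/L.

313 mg/L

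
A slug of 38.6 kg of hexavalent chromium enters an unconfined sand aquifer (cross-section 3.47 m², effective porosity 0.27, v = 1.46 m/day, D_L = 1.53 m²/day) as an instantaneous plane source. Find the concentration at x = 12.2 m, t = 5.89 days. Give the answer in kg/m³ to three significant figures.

For an instantaneous plane source, C(x,t) = M/(n_e·A·√(4πDt)) · exp(−(x−vt)²/(4Dt)), with n_e·A the pore (flow) area.
Plume center vt = 1.46 × 5.89 = 8.5994 m, so the well at 12.2 m is 3.6006 m downgradient of the peak.
√(4πDt) = 10.64 m, giving peak height M/(n_e·A·√(4πDt)) = 38.6/(0.27 × 3.47 × 10.64) = 3.872 kg/m³.
(x−vt)²/(4Dt) = (3.6006)²/(4 × 1.53 × 5.89) = 0.3597; exp(−0.3597) = 0.6979.
C = 3.872 × 0.6979 = 2.70 kg/m³.

2.70 kg/m³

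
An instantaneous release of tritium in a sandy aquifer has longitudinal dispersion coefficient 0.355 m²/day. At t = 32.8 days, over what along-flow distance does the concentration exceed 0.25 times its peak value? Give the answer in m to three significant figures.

The plume is Gaussian with σ = √(2Dt) = √(2 × 0.355 × 32.8) = 4.826 m.
C/C_peak = exp(−Δx²/(2σ²)) = 0.25 ⇒ Δx = σ·√(−2 ln 0.25) = 4.826 × 1.665 = 8.035 m.
Width = 2Δx = 16.1 m.

16.1 m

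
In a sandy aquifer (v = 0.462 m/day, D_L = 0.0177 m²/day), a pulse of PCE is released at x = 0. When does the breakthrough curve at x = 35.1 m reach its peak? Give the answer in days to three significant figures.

75.9 days

For the 1D instantaneous-source solution, setting ∂C/∂t = 0 at fixed x gives v²t² + 2Dt − x² = 0, so t = (√(D² + v²x²) − D)/v².
√(D² + v²x²) = √(0.0177² + 0.462² × 35.1²) = 16.22; v² = 0.213444.
t = (16.22 − 0.0177)/0.213444 = 75.9 days (vs. the pure-advection estimate x/v = 76.0 d).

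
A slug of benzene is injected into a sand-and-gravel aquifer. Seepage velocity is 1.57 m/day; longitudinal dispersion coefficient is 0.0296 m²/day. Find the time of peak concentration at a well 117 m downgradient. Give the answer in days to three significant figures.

For the 1D instantaneous-source solution, setting ∂C/∂t = 0 at fixed x gives v²t² + 2Dt − x² = 0, so t = (√(D² + v²x²) − D)/v².
√(D² + v²x²) = √(0.0296² + 1.57² × 117²) = 183.7; v² = 2.4649.
t = (183.7 − 0.0296)/2.4649 = 74.5 days (vs. the pure-advection estimate x/v = 74.5 d).

74.5 days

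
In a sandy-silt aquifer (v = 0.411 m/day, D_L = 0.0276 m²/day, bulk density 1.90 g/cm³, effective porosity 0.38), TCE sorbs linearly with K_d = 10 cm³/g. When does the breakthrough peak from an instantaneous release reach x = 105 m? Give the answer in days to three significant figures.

13000 days

Retardation factor R = 1 + ρ_b·K_d/n = 1 + 1.90 × 10/0.38 = 51.00.
Sorption retards both mechanisms: v_R = v/R = 0.008059 m/day, D_R = D/R = 0.0005412 m²/day.
Peak time from v_R²t² + 2D_R t − x² = 0: t = (√(D_R² + v_R²x²) − D_R)/v_R².
√(D_R² + v_R²x²) = √(0.0005412² + 0.008059² × 105²) = 0.8462; v_R² = 6.495e-05.
t = (0.8462 − 0.0005412)/6.495e-05 = 13000 days.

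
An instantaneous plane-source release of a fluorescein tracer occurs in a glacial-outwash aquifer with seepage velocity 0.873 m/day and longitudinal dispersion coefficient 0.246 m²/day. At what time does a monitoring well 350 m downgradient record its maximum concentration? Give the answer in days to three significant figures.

For the 1D instantaneous-source solution, setting ∂C/∂t = 0 at fixed x gives v²t² + 2Dt − x² = 0, so t = (√(D² + v²x²) − D)/v².
√(D² + v²x²) = √(0.246² + 0.873² × 350²) = 305.6; v² = 0.762129.
t = (305.6 − 0.246)/0.762129 = 401 days (vs. the pure-advection estimate x/v = 401 d).

401 days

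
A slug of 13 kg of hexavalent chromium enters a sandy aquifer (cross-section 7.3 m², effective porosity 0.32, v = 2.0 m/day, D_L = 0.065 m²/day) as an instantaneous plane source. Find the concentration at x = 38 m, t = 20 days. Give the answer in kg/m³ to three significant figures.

For an instantaneous plane source, C(x,t) = M/(n_e·A·√(4πDt)) · exp(−(x−vt)²/(4Dt)), with n_e·A the pore (flow) area.
Plume center vt = 2.0 × 20 = 40 m, so the well at 38 m is 2 m upgradient of the peak.
√(4πDt) = 4.042 m, giving peak height M/(n_e·A·√(4πDt)) = 13/(0.32 × 7.3 × 4.042) = 1.377 kg/m³.
(x−vt)²/(4Dt) = (-2)²/(4 × 0.065 × 20) = 0.7692; exp(−0.7692) = 0.4634.
C = 1.377 × 0.4634 = 0.638 kg/m³.

0.638 kg/m³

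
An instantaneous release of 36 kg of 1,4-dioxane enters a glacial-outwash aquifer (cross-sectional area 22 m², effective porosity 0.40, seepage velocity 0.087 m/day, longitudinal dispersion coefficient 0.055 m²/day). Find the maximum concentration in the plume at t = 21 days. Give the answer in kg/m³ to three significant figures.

1.07 kg/m³

The peak of an instantaneous 1D plume sits at x = vt; there the Gaussian factor is 1 and C_max = M/(n_e·A·√(4πDt)), where n_e·A is the pore area the mass is dissolved in.
√(4πDt) = √(4π × 0.055 × 21) = 3.810 m, so C_max = 36/(0.40 × 22 × 3.810) = 1.07 kg/m³.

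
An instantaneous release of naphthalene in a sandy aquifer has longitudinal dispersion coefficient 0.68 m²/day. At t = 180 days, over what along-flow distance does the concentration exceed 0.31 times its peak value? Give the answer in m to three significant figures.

47.9 m

The plume is Gaussian with σ = √(2Dt) = √(2 × 0.68 × 180) = 15.65 m.
C/C_peak = exp(−Δx²/(2σ²)) = 0.31 ⇒ Δx = σ·√(−2 ln 0.31) = 15.65 × 1.530 = 23.94 m.
Width = 2Δx = 47.9 m.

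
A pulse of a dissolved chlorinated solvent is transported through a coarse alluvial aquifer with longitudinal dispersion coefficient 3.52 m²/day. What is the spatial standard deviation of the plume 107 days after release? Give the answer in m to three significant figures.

27.4 m

Dispersive spreading gives a Gaussian with σ² = 2Dt; advection only shifts the center.
σ = √(2 × 3.52 × 107) = 27.4 m.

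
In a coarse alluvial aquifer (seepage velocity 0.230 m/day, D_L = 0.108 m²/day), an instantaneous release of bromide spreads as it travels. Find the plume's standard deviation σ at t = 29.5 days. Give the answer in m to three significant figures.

Dispersive spreading gives a Gaussian with σ² = 2Dt; advection only shifts the center.
σ = √(2 × 0.108 × 29.5) = 2.52 m.

2.52 m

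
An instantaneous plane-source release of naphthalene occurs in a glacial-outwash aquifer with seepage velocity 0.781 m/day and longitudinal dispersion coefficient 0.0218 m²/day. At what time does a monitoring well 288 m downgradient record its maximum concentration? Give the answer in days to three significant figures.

369 days

For the 1D instantaneous-source solution, setting ∂C/∂t = 0 at fixed x gives v²t² + 2Dt − x² = 0, so t = (√(D² + v²x²) − D)/v².
√(D² + v²x²) = √(0.0218² + 0.781² × 288²) = 224.9; v² = 0.609961.
t = (224.9 − 0.0218)/0.609961 = 369 days (vs. the pure-advection estimate x/v = 369 d).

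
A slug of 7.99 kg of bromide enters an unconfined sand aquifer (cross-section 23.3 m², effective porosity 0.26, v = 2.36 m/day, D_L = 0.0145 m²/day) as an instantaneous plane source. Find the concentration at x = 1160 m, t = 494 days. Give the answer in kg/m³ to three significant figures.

For an instantaneous plane source, C(x,t) = M/(n_e·A·√(4πDt)) · exp(−(x−vt)²/(4Dt)), with n_e·A the pore (flow) area.
Plume center vt = 2.36 × 494 = 1165.84 m, so the well at 1160 m is 5.84 m upgradient of the peak.
√(4πDt) = 9.488 m, giving peak height M/(n_e·A·√(4πDt)) = 7.99/(0.26 × 23.3 × 9.488) = 0.1390 kg/m³.
(x−vt)²/(4Dt) = (-5.84)²/(4 × 0.0145 × 494) = 1.190; exp(−1.190) = 0.3042.
C = 0.1390 × 0.3042 = 0.0423 kg/m³.

0.0423 kg/m³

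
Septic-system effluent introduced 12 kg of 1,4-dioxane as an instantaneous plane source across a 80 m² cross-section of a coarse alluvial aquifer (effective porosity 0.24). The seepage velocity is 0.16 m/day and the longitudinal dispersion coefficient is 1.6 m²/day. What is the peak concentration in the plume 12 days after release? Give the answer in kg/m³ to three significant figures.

The peak of an instantaneous 1D plume sits at x = vt; there the Gaussian factor is 1 and C_max = M/(n_e·A·√(4πDt)), where n_e·A is the pore area the mass is dissolved in.
√(4πDt) = √(4π × 1.6 × 12) = 15.53 m, so C_max = 12/(0.24 × 80 × 15.53) = 0.0402 kg/m³.

0.0402 kg/m³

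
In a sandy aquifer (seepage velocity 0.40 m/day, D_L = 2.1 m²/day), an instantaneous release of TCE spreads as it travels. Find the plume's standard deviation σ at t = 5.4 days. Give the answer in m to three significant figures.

4.76 m

Dispersive spreading gives a Gaussian with σ² = 2Dt; advection only shifts the center.
σ = √(2 × 2.1 × 5.4) = 4.76 m.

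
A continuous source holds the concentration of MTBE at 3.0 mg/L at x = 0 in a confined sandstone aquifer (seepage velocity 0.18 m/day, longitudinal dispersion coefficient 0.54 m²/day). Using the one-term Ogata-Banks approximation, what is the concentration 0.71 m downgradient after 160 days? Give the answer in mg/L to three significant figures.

2.95 mg/L

For a continuous step input, C/C₀ ≈ ½·erfc((x−vt)/(2√(Dt))).
vt = 0.18 × 160 = 28.8 m and 2√(Dt) = 2√(0.54 × 160) = 18.59 m.
Argument (x−vt)/(2√(Dt)) = (0.71 − 28.8)/18.59 = -1.511; ½·erfc(-1.511) = 0.9837.
C = 3.0 × 0.9837 = 2.95 mg/L.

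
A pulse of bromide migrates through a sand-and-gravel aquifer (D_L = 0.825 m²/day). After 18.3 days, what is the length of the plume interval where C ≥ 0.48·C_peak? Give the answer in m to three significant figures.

The plume is Gaussian with σ = √(2Dt) = √(2 × 0.825 × 18.3) = 5.495 m.
C/C_peak = exp(−Δx²/(2σ²)) = 0.48 ⇒ Δx = σ·√(−2 ln 0.48) = 5.495 × 1.212 = 6.660 m.
Width = 2Δx = 13.3 m.

13.3 m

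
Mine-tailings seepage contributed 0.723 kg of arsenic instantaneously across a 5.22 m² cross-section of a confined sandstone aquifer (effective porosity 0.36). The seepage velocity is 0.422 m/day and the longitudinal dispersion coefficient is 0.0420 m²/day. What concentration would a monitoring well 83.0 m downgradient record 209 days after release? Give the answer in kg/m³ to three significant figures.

0.0170 kg/m³

For an instantaneous plane source, C(x,t) = M/(n_e·A·√(4πDt)) · exp(−(x−vt)²/(4Dt)), with n_e·A the pore (flow) area.
Plume center vt = 0.422 × 209 = 88.198 m, so the well at 83.0 m is 5.198 m upgradient of the peak.
√(4πDt) = 10.50 m, giving peak height M/(n_e·A·√(4πDt)) = 0.723/(0.36 × 5.22 × 10.50) = 0.03664 kg/m³.
(x−vt)²/(4Dt) = (-5.198)²/(4 × 0.0420 × 209) = 0.7695; exp(−0.7695) = 0.4632.
C = 0.03664 × 0.4632 = 0.0170 kg/m³.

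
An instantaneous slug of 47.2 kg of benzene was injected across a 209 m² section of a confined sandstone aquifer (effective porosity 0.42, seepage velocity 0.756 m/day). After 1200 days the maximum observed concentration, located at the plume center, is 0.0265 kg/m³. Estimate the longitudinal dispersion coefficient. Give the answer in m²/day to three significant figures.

0.0273 m²/day

At the plume center C_max = M/(n_e·A·√(4πDt)), so D = M²/(4πt·(n_e·A·C_max)²).
n_e·A·C_max = 0.42 × 209 × 0.0265 = 2.326 kg/m.
D = 47.2²/(4π × 1200 × 2.326²) = 0.0273 m²/day.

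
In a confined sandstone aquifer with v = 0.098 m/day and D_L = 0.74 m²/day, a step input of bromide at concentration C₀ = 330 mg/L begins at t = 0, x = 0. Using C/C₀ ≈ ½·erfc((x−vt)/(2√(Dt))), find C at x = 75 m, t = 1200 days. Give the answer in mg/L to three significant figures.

279 mg/L

For a continuous step input, C/C₀ ≈ ½·erfc((x−vt)/(2√(Dt))).
vt = 0.098 × 1200 = 117.6 m and 2√(Dt) = 2√(0.74 × 1200) = 59.60 m.
Argument (x−vt)/(2√(Dt)) = (75 − 117.6)/59.60 = -0.7148; ½·erfc(-0.7148) = 0.8440.
C = 330 × 0.8440 = 279 mg/L.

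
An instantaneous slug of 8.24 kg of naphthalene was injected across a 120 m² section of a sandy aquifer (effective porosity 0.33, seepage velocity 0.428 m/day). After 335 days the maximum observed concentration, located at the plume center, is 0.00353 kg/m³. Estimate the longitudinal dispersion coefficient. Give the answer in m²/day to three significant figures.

At the plume center C_max = M/(n_e·A·√(4πDt)), so D = M²/(4πt·(n_e·A·C_max)²).
n_e·A·C_max = 0.33 × 120 × 0.00353 = 0.1398 kg/m.
D = 8.24²/(4π × 335 × 0.1398²) = 0.825 m²/day.

0.825 m²/day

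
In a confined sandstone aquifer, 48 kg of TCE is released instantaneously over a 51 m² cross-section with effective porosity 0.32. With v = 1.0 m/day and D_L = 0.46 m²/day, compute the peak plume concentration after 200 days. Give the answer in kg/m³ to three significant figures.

The peak of an instantaneous 1D plume sits at x = vt; there the Gaussian factor is 1 and C_max = M/(n_e·A·√(4πDt)), where n_e·A is the pore area the mass is dissolved in.
√(4πDt) = √(4π × 0.46 × 200) = 34.00 m, so C_max = 48/(0.32 × 51 × 34.00) = 0.0865 kg/m³.

0.0865 kg/m³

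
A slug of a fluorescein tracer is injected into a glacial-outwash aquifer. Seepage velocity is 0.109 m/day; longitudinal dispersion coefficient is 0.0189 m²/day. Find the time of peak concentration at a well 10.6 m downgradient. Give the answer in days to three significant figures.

For the 1D instantaneous-source solution, setting ∂C/∂t = 0 at fixed x gives v²t² + 2Dt − x² = 0, so t = (√(D² + v²x²) − D)/v².
√(D² + v²x²) = √(0.0189² + 0.109² × 10.6²) = 1.156; v² = 0.011881.
t = (1.156 − 0.0189)/0.011881 = 95.7 days (vs. the pure-advection estimate x/v = 97.2 d).

95.7 days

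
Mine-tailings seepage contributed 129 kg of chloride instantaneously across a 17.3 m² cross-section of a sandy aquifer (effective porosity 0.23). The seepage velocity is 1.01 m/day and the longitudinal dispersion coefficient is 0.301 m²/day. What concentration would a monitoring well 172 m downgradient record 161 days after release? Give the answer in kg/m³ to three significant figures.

For an instantaneous plane source, C(x,t) = M/(n_e·A·√(4πDt)) · exp(−(x−vt)²/(4Dt)), with n_e·A the pore (flow) area.
Plume center vt = 1.01 × 161 = 162.61 m, so the well at 172 m is 9.39 m downgradient of the peak.
√(4πDt) = 24.68 m, giving peak height M/(n_e·A·√(4πDt)) = 129/(0.23 × 17.3 × 24.68) = 1.314 kg/m³.
(x−vt)²/(4Dt) = (9.39)²/(4 × 0.301 × 161) = 0.4549; exp(−0.4549) = 0.6345.
C = 1.314 × 0.6345 = 0.834 kg/m³.

0.834 kg/m³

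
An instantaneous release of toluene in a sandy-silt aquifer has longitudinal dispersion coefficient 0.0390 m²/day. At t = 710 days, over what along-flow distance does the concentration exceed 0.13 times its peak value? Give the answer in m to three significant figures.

30.1 m

The plume is Gaussian with σ = √(2Dt) = √(2 × 0.0390 × 710) = 7.442 m.
C/C_peak = exp(−Δx²/(2σ²)) = 0.13 ⇒ Δx = σ·√(−2 ln 0.13) = 7.442 × 2.020 = 15.03 m.
Width = 2Δx = 30.1 m.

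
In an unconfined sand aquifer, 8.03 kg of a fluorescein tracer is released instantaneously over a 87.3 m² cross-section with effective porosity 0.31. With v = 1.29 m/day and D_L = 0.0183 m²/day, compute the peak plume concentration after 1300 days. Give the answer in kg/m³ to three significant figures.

The peak of an instantaneous 1D plume sits at x = vt; there the Gaussian factor is 1 and C_max = M/(n_e·A·√(4πDt)), where n_e·A is the pore area the mass is dissolved in.
√(4πDt) = √(4π × 0.0183 × 1300) = 17.29 m, so C_max = 8.03/(0.31 × 87.3 × 17.29) = 0.0172 kg/m³.

0.0172 kg/m³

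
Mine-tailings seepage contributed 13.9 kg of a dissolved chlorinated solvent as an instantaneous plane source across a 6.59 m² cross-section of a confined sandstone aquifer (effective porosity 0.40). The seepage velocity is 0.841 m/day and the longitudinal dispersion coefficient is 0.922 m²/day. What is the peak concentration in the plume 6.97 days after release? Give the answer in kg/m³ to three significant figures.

The peak of an instantaneous 1D plume sits at x = vt; there the Gaussian factor is 1 and C_max = M/(n_e·A·√(4πDt)), where n_e·A is the pore area the mass is dissolved in.
√(4πDt) = √(4π × 0.922 × 6.97) = 8.986 m, so C_max = 13.9/(0.40 × 6.59 × 8.986) = 0.587 kg/m³.

0.587 kg/m³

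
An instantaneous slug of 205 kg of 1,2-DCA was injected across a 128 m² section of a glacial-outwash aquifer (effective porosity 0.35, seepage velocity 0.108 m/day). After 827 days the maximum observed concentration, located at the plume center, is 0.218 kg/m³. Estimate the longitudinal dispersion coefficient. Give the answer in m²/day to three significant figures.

0.0424 m²/day

At the plume center C_max = M/(n_e·A·√(4πDt)), so D = M²/(4πt·(n_e·A·C_max)²).
n_e·A·C_max = 0.35 × 128 × 0.218 = 9.766 kg/m.
D = 205²/(4π × 827 × 9.766²) = 0.0424 m²/day.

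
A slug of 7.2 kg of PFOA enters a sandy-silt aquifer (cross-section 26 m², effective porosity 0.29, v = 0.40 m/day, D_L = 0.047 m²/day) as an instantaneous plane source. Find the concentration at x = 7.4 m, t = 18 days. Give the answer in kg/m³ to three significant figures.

For an instantaneous plane source, C(x,t) = M/(n_e·A·√(4πDt)) · exp(−(x−vt)²/(4Dt)), with n_e·A the pore (flow) area.
Plume center vt = 0.40 × 18 = 7.2 m, so the well at 7.4 m is 0.2 m downgradient of the peak.
√(4πDt) = 3.261 m, giving peak height M/(n_e·A·√(4πDt)) = 7.2/(0.29 × 26 × 3.261) = 0.2928 kg/m³.
(x−vt)²/(4Dt) = (0.2)²/(4 × 0.047 × 18) = 0.01182; exp(−0.01182) = 0.9882.
C = 0.2928 × 0.9882 = 0.289 kg/m³.

0.289 kg/m³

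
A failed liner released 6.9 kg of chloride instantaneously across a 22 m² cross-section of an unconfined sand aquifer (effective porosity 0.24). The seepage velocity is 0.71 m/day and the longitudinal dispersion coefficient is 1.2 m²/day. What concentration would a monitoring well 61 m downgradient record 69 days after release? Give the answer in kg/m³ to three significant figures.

0.0262 kg/m³

For an instantaneous plane source, C(x,t) = M/(n_e·A·√(4πDt)) · exp(−(x−vt)²/(4Dt)), with n_e·A the pore (flow) area.
Plume center vt = 0.71 × 69 = 48.99 m, so the well at 61 m is 12.01 m downgradient of the peak.
√(4πDt) = 32.26 m, giving peak height M/(n_e·A·√(4πDt)) = 6.9/(0.24 × 22 × 32.26) = 0.04051 kg/m³.
(x−vt)²/(4Dt) = (12.01)²/(4 × 1.2 × 69) = 0.4355; exp(−0.4355) = 0.6469.
C = 0.04051 × 0.6469 = 0.0262 kg/m³.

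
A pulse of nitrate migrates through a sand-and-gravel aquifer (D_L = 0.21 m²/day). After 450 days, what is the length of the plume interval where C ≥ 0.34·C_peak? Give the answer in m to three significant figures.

The plume is Gaussian with σ = √(2Dt) = √(2 × 0.21 × 450) = 13.75 m.
C/C_peak = exp(−Δx²/(2σ²)) = 0.34 ⇒ Δx = σ·√(−2 ln 0.34) = 13.75 × 1.469 = 20.20 m.
Width = 2Δx = 40.4 m.

40.4 m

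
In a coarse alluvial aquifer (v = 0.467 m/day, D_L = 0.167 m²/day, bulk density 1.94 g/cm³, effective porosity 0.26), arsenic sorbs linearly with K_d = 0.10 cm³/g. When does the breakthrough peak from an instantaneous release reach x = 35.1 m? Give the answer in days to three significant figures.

130 days

Retardation factor R = 1 + ρ_b·K_d/n = 1 + 1.94 × 0.10/0.26 = 1.746.
Sorption retards both mechanisms: v_R = v/R = 0.2675 m/day, D_R = D/R = 0.09565 m²/day.
Peak time from v_R²t² + 2D_R t − x² = 0: t = (√(D_R² + v_R²x²) − D_R)/v_R².
√(D_R² + v_R²x²) = √(0.09565² + 0.2675² × 35.1²) = 9.390; v_R² = 0.07156.
t = (9.390 − 0.09565)/0.07156 = 130 days.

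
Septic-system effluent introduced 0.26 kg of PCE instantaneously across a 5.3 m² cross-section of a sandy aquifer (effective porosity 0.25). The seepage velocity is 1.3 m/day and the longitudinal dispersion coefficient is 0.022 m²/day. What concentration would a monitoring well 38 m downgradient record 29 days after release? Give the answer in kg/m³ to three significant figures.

0.0669 kg/m³

For an instantaneous plane source, C(x,t) = M/(n_e·A·√(4πDt)) · exp(−(x−vt)²/(4Dt)), with n_e·A the pore (flow) area.
Plume center vt = 1.3 × 29 = 37.7 m, so the well at 38 m is 0.3 m downgradient of the peak.
√(4πDt) = 2.831 m, giving peak height M/(n_e·A·√(4πDt)) = 0.26/(0.25 × 5.3 × 2.831) = 0.06931 kg/m³.
(x−vt)²/(4Dt) = (0.3)²/(4 × 0.022 × 29) = 0.03527; exp(−0.03527) = 0.9653.
C = 0.06931 × 0.9653 = 0.0669 kg/m³.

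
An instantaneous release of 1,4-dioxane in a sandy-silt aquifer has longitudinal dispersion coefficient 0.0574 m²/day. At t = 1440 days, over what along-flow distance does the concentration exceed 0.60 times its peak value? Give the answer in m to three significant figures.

26.0 m

The plume is Gaussian with σ = √(2Dt) = √(2 × 0.0574 × 1440) = 12.86 m.
C/C_peak = exp(−Δx²/(2σ²)) = 0.60 ⇒ Δx = σ·√(−2 ln 0.60) = 12.86 × 1.011 = 13.00 m.
Width = 2Δx = 26.0 m.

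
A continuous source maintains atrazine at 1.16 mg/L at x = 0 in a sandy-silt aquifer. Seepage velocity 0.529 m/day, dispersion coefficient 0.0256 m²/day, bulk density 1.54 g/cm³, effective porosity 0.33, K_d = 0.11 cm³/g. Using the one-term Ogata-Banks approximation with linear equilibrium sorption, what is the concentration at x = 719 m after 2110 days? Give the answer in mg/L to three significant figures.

Retardation factor R = 1 + ρ_b·K_d/n = 1 + 1.54 × 0.11/0.33 = 1.513.
Sorption retards both mechanisms: v_R = v/R = 0.3496 m/day, D_R = D/R = 0.01692 m²/day.
v_R·t = 0.3496 × 2110 = 737.656 m; 2√(D_R t) = 11.95 m; argument = (719 − 737.656)/11.95 = -1.561.
C = C₀ × ½·erfc(-1.561) = 1.16 × 0.9864 = 1.14 mg/L.

1.14 mg/L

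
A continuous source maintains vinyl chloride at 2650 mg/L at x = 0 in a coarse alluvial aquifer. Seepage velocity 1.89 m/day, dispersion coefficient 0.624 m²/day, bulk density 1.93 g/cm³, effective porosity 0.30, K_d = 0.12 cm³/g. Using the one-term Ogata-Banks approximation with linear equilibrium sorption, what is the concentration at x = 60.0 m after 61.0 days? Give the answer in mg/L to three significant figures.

2070 mg/L

Retardation factor R = 1 + ρ_b·K_d/n = 1 + 1.93 × 0.12/0.30 = 1.772.
Sorption retards both mechanisms: v_R = v/R = 1.067 m/day, D_R = D/R = 0.3521 m²/day.
v_R·t = 1.067 × 61.0 = 65.087 m; 2√(D_R t) = 9.269 m; argument = (60.0 − 65.087)/9.269 = -0.5488.
C = C₀ × ½·erfc(-0.5488) = 2650 × 0.7812 = 2070 mg/L.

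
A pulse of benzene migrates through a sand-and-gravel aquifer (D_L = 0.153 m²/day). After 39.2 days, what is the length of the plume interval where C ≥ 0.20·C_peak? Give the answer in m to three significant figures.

12.4 m

The plume is Gaussian with σ = √(2Dt) = √(2 × 0.153 × 39.2) = 3.463 m.
C/C_peak = exp(−Δx²/(2σ²)) = 0.20 ⇒ Δx = σ·√(−2 ln 0.20) = 3.463 × 1.794 = 6.213 m.
Width = 2Δx = 12.4 m.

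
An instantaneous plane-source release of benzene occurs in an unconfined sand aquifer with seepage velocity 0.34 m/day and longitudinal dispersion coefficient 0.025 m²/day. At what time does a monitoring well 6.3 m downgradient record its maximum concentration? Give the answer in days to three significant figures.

18.3 days

For the 1D instantaneous-source solution, setting ∂C/∂t = 0 at fixed x gives v²t² + 2Dt − x² = 0, so t = (√(D² + v²x²) − D)/v².
√(D² + v²x²) = √(0.025² + 0.34² × 6.3²) = 2.142; v² = 0.1156.
t = (2.142 − 0.025)/0.1156 = 18.3 days (vs. the pure-advection estimate x/v = 18.5 d).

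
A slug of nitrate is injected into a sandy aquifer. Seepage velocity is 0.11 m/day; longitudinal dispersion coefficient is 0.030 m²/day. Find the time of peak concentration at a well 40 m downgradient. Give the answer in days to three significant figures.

For the 1D instantaneous-source solution, setting ∂C/∂t = 0 at fixed x gives v²t² + 2Dt − x² = 0, so t = (√(D² + v²x²) − D)/v².
√(D² + v²x²) = √(0.030² + 0.11² × 40²) = 4.400; v² = 0.0121.
t = (4.400 − 0.030)/0.0121 = 361 days (vs. the pure-advection estimate x/v = 364 d).

361 days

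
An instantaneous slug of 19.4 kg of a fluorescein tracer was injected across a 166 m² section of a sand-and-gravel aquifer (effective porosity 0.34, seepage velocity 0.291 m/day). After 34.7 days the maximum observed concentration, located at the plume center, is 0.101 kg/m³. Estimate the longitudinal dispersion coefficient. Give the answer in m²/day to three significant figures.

At the plume center C_max = M/(n_e·A·√(4πDt)), so D = M²/(4πt·(n_e·A·C_max)²).
n_e·A·C_max = 0.34 × 166 × 0.101 = 5.700 kg/m.
D = 19.4²/(4π × 34.7 × 5.700²) = 0.0266 m²/day.

0.0266 m²/day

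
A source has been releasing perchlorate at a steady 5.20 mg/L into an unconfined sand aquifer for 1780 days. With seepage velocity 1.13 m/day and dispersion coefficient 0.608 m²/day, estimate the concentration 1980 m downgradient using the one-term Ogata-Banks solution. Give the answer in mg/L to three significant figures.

3.90 mg/L

For a continuous step input, C/C₀ ≈ ½·erfc((x−vt)/(2√(Dt))).
vt = 1.13 × 1780 = 2011.4 m and 2√(Dt) = 2√(0.608 × 1780) = 65.79 m.
Argument (x−vt)/(2√(Dt)) = (1980 − 2011.4)/65.79 = -0.4773; ½·erfc(-0.4773) = 0.7502.
C = 5.20 × 0.7502 = 3.90 mg/L.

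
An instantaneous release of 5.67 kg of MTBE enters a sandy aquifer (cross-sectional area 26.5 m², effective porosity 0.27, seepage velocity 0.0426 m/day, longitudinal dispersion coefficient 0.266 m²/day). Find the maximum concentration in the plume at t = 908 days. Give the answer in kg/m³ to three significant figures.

The peak of an instantaneous 1D plume sits at x = vt; there the Gaussian factor is 1 and C_max = M/(n_e·A·√(4πDt)), where n_e·A is the pore area the mass is dissolved in.
√(4πDt) = √(4π × 0.266 × 908) = 55.09 m, so C_max = 5.67/(0.27 × 26.5 × 55.09) = 0.0144 kg/m³.

0.0144 kg/m³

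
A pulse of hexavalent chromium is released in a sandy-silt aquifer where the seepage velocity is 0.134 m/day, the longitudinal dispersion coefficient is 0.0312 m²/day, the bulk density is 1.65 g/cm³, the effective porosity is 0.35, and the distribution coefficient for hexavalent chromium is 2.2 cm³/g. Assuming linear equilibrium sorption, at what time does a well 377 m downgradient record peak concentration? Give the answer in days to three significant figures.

32000 days

Retardation factor R = 1 + ρ_b·K_d/n = 1 + 1.65 × 2.2/0.35 = 11.37.
Sorption retards both mechanisms: v_R = v/R = 0.01179 m/day, D_R = D/R = 0.002744 m²/day.
Peak time from v_R²t² + 2D_R t − x² = 0: t = (√(D_R² + v_R²x²) − D_R)/v_R².
√(D_R² + v_R²x²) = √(0.002744² + 0.01179² × 377²) = 4.445; v_R² = 0.0001390.
t = (4.445 − 0.002744)/0.0001390 = 32000 days.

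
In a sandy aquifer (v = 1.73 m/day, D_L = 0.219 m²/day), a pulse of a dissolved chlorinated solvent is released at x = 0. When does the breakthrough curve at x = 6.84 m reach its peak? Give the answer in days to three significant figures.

For the 1D instantaneous-source solution, setting ∂C/∂t = 0 at fixed x gives v²t² + 2Dt − x² = 0, so t = (√(D² + v²x²) − D)/v².
√(D² + v²x²) = √(0.219² + 1.73² × 6.84²) = 11.84; v² = 2.9929.
t = (11.84 − 0.219)/2.9929 = 3.88 days (vs. the pure-advection estimate x/v = 3.95 d).

3.88 days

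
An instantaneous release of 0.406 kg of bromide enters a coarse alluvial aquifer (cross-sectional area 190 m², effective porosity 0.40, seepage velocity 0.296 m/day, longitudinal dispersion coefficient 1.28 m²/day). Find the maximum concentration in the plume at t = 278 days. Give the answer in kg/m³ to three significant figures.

The peak of an instantaneous 1D plume sits at x = vt; there the Gaussian factor is 1 and C_max = M/(n_e·A·√(4πDt)), where n_e·A is the pore area the mass is dissolved in.
√(4πDt) = √(4π × 1.28 × 278) = 66.87 m, so C_max = 0.406/(0.40 × 190 × 66.87) = 7.99e-05 kg/m³.

7.99e-05 kg/m³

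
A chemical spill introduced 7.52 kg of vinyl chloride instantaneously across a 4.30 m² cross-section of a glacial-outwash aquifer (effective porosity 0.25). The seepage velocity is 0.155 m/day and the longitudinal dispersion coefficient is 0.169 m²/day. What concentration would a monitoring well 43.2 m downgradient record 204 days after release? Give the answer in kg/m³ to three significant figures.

0.127 kg/m³

For an instantaneous plane source, C(x,t) = M/(n_e·A·√(4πDt)) · exp(−(x−vt)²/(4Dt)), with n_e·A the pore (flow) area.
Plume center vt = 0.155 × 204 = 31.62 m, so the well at 43.2 m is 11.58 m downgradient of the peak.
√(4πDt) = 20.81 m, giving peak height M/(n_e·A·√(4πDt)) = 7.52/(0.25 × 4.30 × 20.81) = 0.3362 kg/m³.
(x−vt)²/(4Dt) = (11.58)²/(4 × 0.169 × 204) = 0.9724; exp(−0.9724) = 0.3782.
C = 0.3362 × 0.3782 = 0.127 kg/m³.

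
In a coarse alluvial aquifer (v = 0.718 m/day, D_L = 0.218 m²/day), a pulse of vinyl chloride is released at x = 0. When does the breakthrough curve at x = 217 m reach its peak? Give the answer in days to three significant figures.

302 days

For the 1D instantaneous-source solution, setting ∂C/∂t = 0 at fixed x gives v²t² + 2Dt − x² = 0, so t = (√(D² + v²x²) − D)/v².
√(D² + v²x²) = √(0.218² + 0.718² × 217²) = 155.8; v² = 0.515524.
t = (155.8 − 0.218)/0.515524 = 302 days (vs. the pure-advection estimate x/v = 302 d).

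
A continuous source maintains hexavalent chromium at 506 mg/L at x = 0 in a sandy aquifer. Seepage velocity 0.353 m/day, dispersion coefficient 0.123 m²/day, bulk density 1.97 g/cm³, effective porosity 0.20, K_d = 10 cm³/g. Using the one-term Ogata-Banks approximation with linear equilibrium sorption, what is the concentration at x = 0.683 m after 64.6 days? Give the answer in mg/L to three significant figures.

Retardation factor R = 1 + ρ_b·K_d/n = 1 + 1.97 × 10/0.20 = 99.50.
Sorption retards both mechanisms: v_R = v/R = 0.003548 m/day, D_R = D/R = 0.001236 m²/day.
v_R·t = 0.003548 × 64.6 = 0.2292008 m; 2√(D_R t) = 0.5651 m; argument = (0.683 − 0.2292008)/0.5651 = 0.8030.
C = C₀ × ½·erfc(0.8030) = 506 × 0.1281 = 64.8 mg/L.

64.8 mg/L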